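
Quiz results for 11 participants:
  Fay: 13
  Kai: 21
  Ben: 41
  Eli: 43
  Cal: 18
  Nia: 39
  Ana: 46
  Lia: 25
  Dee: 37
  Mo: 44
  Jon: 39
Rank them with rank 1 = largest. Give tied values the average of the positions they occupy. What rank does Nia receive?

5.5

Sorted (descending): 46, 44, 43, 41, 39, 39, 37, 25, 21, 18, 13
The 2 values of 39 occupy positions 5–6 → average rank (5+6)/2 = 5.5.
Nia has value 39 → rank 5.5.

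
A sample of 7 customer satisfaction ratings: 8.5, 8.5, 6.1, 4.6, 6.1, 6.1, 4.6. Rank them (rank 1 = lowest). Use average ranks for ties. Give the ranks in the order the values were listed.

6.5, 6.5, 4, 1.5, 4, 4, 1.5

Sorted (ascending): 4.6, 4.6, 6.1, 6.1, 6.1, 8.5, 8.5
The 2 values of 4.6 occupy positions 1–2 → average rank (1+2)/2 = 1.5.
The 3 values of 6.1 occupy positions 3–5 → average rank 4.
The 2 values of 8.5 occupy positions 6–7 → average rank (6+7)/2 = 6.5.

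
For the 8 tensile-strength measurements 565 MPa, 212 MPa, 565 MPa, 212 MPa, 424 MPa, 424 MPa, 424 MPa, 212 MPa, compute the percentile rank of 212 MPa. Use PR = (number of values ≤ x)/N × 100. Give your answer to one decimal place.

N = 8.
Strictly below 212: 0. Equal to 212: 3.
PR = 3/8 × 100 = 37.5

37.5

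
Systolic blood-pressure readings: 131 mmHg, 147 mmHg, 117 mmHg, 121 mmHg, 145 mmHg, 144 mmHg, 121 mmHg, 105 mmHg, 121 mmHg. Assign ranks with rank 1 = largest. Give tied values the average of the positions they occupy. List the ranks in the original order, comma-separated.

Sorted (descending): 147, 145, 144, 131, 121, 121, 121, 117, 105
The 3 values of 121 occupy positions 5–7 → average rank 6.

4, 1, 8, 6, 2, 3, 6, 9, 6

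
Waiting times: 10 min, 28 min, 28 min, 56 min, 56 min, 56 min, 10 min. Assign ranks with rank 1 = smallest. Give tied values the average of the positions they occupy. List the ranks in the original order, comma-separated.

Sorted (ascending): 10, 10, 28, 28, 56, 56, 56
The 2 values of 10 occupy positions 1–2 → average rank (1+2)/2 = 1.5.
The 2 values of 28 occupy positions 3–4 → average rank (3+4)/2 = 3.5.
The 3 values of 56 occupy positions 5–7 → average rank 6.

1.5, 3.5, 3.5, 6, 6, 6, 1.5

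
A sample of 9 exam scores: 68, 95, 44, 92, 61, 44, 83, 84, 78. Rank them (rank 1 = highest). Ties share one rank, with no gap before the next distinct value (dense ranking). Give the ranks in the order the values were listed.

6, 1, 8, 2, 7, 8, 4, 3, 5

Sorted (descending): 95, 92, 84, 83, 78, 68, 61, 44, 44
The 2 values of 44 share dense rank 8.
Remaining distinct values take the next consecutive integers.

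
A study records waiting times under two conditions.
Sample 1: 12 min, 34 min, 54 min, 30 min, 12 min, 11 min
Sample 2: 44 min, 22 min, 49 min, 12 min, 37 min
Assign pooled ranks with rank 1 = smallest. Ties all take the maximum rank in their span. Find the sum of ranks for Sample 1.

33

Sorted (ascending): 11, 12, 12, 12, 22, 30, 34, 37, 44, 49, 54
The 3 values of 12 occupy positions 2–4 → each gets rank 4.
Sample 1 values → pooled ranks: 12→4, 34→7, 54→11, 30→6, 12→4, 11→1
Rank sum = 4 + 7 + 11 + 6 + 4 + 1 = 33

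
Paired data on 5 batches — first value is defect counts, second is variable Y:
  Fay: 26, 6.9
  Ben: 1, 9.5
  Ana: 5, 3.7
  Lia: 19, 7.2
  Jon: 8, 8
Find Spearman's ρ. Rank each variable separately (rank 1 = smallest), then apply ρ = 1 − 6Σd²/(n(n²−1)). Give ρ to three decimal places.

Ranks of variable 1: 5, 1, 2, 4, 3
Ranks of variable 2: 2, 5, 1, 3, 4
d = r₁ − r₂: 3, -4, 1, 1, -1
d²: 9, 16, 1, 1, 1; Σd² = 28
ρ = 1 − 6·28/(5·24) = 1 − 168/120 = -0.400

-0.400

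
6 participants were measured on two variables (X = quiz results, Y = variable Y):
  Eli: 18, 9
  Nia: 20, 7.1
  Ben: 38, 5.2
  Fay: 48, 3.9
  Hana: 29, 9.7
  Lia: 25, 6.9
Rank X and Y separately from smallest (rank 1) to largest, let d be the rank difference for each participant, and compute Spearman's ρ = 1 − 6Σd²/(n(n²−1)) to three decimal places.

-0.657

Ranks of variable 1: 1, 2, 5, 6, 4, 3
Ranks of variable 2: 5, 4, 2, 1, 6, 3
d = r₁ − r₂: -4, -2, 3, 5, -2, 0
d²: 16, 4, 9, 25, 4, 0; Σd² = 58
ρ = 1 − 6·58/(6·35) = 1 − 348/210 = -0.657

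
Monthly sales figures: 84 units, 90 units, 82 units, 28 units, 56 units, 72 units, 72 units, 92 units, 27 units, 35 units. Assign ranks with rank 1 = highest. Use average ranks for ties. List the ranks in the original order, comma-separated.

3, 2, 4, 9, 7, 5.5, 5.5, 1, 10, 8

Sorted (descending): 92, 90, 84, 82, 72, 72, 56, 35, 28, 27
The 2 values of 72 occupy positions 5–6 → average rank (5+6)/2 = 5.5.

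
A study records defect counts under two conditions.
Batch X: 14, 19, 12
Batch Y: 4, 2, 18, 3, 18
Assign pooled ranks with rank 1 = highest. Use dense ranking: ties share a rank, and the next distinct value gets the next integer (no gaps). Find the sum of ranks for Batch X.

8

Sorted (descending): 19, 18, 18, 14, 12, 4, 3, 2
The 2 values of 18 share dense rank 2.
Remaining distinct values take the next consecutive integers.
Batch X values → pooled ranks: 14→3, 19→1, 12→4
Rank sum = 3 + 1 + 4 = 8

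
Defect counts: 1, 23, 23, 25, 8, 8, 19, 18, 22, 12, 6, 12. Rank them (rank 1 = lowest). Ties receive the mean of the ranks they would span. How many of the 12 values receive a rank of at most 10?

Sorted (ascending): 1, 6, 8, 8, 12, 12, 18, 19, 22, 23, 23, 25
The 2 values of 8 occupy positions 3–4 → average rank (3+4)/2 = 3.5.
The 2 values of 12 occupy positions 5–6 → average rank (5+6)/2 = 5.5.
The 2 values of 23 occupy positions 10–11 → average rank (10+11)/2 = 10.5.
Ranks ≤ 10: {1, 2, 3.5, 3.5, 5.5, 5.5, 7, 8, 9} → 9 values.

9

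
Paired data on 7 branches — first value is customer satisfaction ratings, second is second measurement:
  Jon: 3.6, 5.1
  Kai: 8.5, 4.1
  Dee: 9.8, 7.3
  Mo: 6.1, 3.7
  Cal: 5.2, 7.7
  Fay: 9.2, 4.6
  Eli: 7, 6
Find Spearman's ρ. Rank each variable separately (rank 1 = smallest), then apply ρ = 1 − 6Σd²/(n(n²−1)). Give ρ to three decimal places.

-0.036

Ranks of variable 1: 1, 5, 7, 3, 2, 6, 4
Ranks of variable 2: 4, 2, 6, 1, 7, 3, 5
d = r₁ − r₂: -3, 3, 1, 2, -5, 3, -1
d²: 9, 9, 1, 4, 25, 9, 1; Σd² = 58
ρ = 1 − 6·58/(7·48) = 1 − 348/336 = -0.036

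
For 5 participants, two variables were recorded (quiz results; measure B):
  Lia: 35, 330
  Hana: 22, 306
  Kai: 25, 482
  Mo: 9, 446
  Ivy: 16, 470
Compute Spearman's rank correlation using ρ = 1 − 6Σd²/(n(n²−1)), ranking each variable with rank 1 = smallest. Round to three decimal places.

Ranks of variable 1: 5, 3, 4, 1, 2
Ranks of variable 2: 2, 1, 5, 3, 4
d = r₁ − r₂: 3, 2, -1, -2, -2
d²: 9, 4, 1, 4, 4; Σd² = 22
ρ = 1 − 6·22/(5·24) = 1 − 132/120 = -0.100

-0.100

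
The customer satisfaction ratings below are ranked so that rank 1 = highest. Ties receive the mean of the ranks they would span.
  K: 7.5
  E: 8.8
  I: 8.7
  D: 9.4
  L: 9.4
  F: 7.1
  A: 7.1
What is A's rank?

Sorted (descending): 9.4, 9.4, 8.8, 8.7, 7.5, 7.1, 7.1
The 2 values of 9.4 occupy positions 1–2 → average rank (1+2)/2 = 1.5.
The 2 values of 7.1 occupy positions 6–7 → average rank (6+7)/2 = 6.5.
A has value 7.1 → rank 6.5.

6.5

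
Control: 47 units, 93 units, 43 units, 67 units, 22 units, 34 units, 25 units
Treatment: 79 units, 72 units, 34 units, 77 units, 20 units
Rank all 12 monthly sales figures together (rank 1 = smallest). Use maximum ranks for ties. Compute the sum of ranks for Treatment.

Sorted (ascending): 20, 22, 25, 34, 34, 43, 47, 67, 72, 77, 79, 93
The 2 values of 34 occupy positions 4–5 → each gets rank 5.
Treatment values → pooled ranks: 79→11, 72→9, 34→5, 77→10, 20→1
Rank sum = 11 + 9 + 5 + 10 + 1 = 36

36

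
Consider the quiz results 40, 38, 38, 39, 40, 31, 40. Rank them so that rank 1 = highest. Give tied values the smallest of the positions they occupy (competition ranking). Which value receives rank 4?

39

Sorted (descending): 40, 40, 40, 39, 38, 38, 31
The 3 values of 40 occupy positions 1–3 → each gets rank 1.
The 2 values of 38 occupy positions 5–6 → each gets rank 5.
Rank 4 → value 39.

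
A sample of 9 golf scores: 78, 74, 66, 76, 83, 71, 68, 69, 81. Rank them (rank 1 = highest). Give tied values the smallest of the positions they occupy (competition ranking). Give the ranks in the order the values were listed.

3, 5, 9, 4, 1, 6, 8, 7, 2

Sorted (descending): 83, 81, 78, 76, 74, 71, 69, 68, 66
No ties — each value takes its position as its rank.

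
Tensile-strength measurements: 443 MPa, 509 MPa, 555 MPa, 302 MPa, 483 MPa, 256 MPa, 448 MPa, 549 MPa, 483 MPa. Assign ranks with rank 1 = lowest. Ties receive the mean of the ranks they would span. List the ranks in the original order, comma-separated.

3, 7, 9, 2, 5.5, 1, 4, 8, 5.5

Sorted (ascending): 256, 302, 443, 448, 483, 483, 509, 549, 555
The 2 values of 483 occupy positions 5–6 → average rank (5+6)/2 = 5.5.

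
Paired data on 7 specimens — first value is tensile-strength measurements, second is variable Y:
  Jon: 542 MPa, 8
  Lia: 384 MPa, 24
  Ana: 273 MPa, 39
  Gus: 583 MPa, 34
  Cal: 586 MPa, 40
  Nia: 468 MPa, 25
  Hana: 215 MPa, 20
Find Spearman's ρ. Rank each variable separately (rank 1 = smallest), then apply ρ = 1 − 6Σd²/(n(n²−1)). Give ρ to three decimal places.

0.393

Ranks of variable 1: 5, 3, 2, 6, 7, 4, 1
Ranks of variable 2: 1, 3, 6, 5, 7, 4, 2
d = r₁ − r₂: 4, 0, -4, 1, 0, 0, -1
d²: 16, 0, 16, 1, 0, 0, 1; Σd² = 34
ρ = 1 − 6·34/(7·48) = 1 − 204/336 = 0.393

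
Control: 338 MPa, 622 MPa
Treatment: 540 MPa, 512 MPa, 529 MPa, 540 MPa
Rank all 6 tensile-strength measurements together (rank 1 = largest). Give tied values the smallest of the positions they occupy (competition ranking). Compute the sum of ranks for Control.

7

Sorted (descending): 622, 540, 540, 529, 512, 338
The 2 values of 540 occupy positions 2–3 → each gets rank 2.
Control values → pooled ranks: 338→6, 622→1
Rank sum = 6 + 1 = 7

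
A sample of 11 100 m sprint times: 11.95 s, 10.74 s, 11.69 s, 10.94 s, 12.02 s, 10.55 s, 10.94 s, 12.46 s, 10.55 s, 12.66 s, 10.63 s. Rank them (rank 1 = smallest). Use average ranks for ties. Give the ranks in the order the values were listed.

8, 4, 7, 5.5, 9, 1.5, 5.5, 10, 1.5, 11, 3

Sorted (ascending): 10.55, 10.55, 10.63, 10.74, 10.94, 10.94, 11.69, 11.95, 12.02, 12.46, 12.66
The 2 values of 10.55 occupy positions 1–2 → average rank (1+2)/2 = 1.5.
The 2 values of 10.94 occupy positions 5–6 → average rank (5+6)/2 = 5.5.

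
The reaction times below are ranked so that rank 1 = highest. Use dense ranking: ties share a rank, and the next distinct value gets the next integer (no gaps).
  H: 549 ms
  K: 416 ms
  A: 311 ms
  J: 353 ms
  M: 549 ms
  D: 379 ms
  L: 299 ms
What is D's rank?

Sorted (descending): 549, 549, 416, 379, 353, 311, 299
The 2 values of 549 share dense rank 1.
Remaining distinct values take the next consecutive integers.
D has value 379 ms → rank 3.

3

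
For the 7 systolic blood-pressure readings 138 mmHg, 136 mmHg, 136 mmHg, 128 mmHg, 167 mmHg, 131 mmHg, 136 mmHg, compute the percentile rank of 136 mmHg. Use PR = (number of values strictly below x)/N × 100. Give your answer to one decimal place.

28.6

N = 7.
Strictly below 136: 2. Equal to 136: 3.
PR = 2/7 × 100 = 28.6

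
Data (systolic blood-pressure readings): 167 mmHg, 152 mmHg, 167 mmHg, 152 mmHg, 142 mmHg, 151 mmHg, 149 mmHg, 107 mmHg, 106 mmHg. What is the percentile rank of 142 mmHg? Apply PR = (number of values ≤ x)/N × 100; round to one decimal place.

33.3

N = 9.
Strictly below 142: 2. Equal to 142: 1.
PR = 3/9 × 100 = 33.3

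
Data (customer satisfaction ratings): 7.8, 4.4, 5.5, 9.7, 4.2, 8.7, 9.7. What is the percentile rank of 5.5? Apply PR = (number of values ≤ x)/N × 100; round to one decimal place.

42.9

N = 7.
Strictly below 5.5: 2. Equal to 5.5: 1.
PR = 3/7 × 100 = 42.9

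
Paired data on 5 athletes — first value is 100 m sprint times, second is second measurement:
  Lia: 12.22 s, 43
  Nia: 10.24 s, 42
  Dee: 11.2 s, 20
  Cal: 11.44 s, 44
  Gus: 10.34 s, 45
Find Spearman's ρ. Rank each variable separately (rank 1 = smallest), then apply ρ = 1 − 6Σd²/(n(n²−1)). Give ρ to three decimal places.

0.100

Ranks of variable 1: 5, 1, 3, 4, 2
Ranks of variable 2: 3, 2, 1, 4, 5
d = r₁ − r₂: 2, -1, 2, 0, -3
d²: 4, 1, 4, 0, 9; Σd² = 18
ρ = 1 − 6·18/(5·24) = 1 − 108/120 = 0.100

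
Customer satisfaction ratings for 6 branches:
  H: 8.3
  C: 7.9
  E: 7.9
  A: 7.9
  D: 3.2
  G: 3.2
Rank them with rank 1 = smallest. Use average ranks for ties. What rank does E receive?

Sorted (ascending): 3.2, 3.2, 7.9, 7.9, 7.9, 8.3
The 2 values of 3.2 occupy positions 1–2 → average rank (1+2)/2 = 1.5.
The 3 values of 7.9 occupy positions 3–5 → average rank 4.
E has value 7.9 → rank 4.

4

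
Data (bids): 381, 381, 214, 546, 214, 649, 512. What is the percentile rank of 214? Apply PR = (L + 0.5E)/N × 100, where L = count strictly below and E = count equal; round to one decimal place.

N = 7.
Strictly below 214: 0. Equal to 214: 2.
PR = (0 + 0.5·2)/7 × 100 = 14.3

14.3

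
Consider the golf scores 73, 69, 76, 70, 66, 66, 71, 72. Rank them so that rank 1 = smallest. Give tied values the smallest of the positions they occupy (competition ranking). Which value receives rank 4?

Sorted (ascending): 66, 66, 69, 70, 71, 72, 73, 76
The 2 values of 66 occupy positions 1–2 → each gets rank 1.
Rank 4 → value 70.

70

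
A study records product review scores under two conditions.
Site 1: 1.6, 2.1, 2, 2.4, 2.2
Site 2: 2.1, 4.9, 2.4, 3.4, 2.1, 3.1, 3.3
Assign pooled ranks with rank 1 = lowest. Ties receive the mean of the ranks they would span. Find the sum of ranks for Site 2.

57.5

Sorted (ascending): 1.6, 2, 2.1, 2.1, 2.1, 2.2, 2.4, 2.4, 3.1, 3.3, 3.4, 4.9
The 3 values of 2.1 occupy positions 3–5 → average rank 4.
The 2 values of 2.4 occupy positions 7–8 → average rank (7+8)/2 = 7.5.
Site 2 values → pooled ranks: 2.1→4, 4.9→12, 2.4→7.5, 3.4→11, 2.1→4, 3.1→9, 3.3→10
Rank sum = 4 + 12 + 7.5 + 11 + 4 + 9 + 10 = 57.5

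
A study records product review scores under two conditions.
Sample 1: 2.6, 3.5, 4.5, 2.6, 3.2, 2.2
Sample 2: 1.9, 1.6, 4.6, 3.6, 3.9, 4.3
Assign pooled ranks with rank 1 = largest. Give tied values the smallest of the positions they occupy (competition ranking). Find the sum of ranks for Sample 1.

Sorted (descending): 4.6, 4.5, 4.3, 3.9, 3.6, 3.5, 3.2, 2.6, 2.6, 2.2, 1.9, 1.6
The 2 values of 2.6 occupy positions 8–9 → each gets rank 8.
Sample 1 values → pooled ranks: 2.6→8, 3.5→6, 4.5→2, 2.6→8, 3.2→7, 2.2→10
Rank sum = 8 + 6 + 2 + 8 + 7 + 10 = 41

41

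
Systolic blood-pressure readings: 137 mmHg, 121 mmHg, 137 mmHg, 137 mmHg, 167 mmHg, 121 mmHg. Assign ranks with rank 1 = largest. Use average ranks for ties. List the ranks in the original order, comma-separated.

3, 5.5, 3, 3, 1, 5.5

Sorted (descending): 167, 137, 137, 137, 121, 121
The 3 values of 137 occupy positions 2–4 → average rank 3.
The 2 values of 121 occupy positions 5–6 → average rank (5+6)/2 = 5.5.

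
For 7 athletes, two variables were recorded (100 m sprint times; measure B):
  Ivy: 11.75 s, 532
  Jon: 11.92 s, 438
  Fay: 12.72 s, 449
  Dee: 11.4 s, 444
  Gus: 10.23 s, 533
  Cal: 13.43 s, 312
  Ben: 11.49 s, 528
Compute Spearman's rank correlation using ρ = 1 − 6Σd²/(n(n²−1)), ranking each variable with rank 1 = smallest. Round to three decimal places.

Ranks of variable 1: 4, 5, 6, 2, 1, 7, 3
Ranks of variable 2: 6, 2, 4, 3, 7, 1, 5
d = r₁ − r₂: -2, 3, 2, -1, -6, 6, -2
d²: 4, 9, 4, 1, 36, 36, 4; Σd² = 94
ρ = 1 − 6·94/(7·48) = 1 − 564/336 = -0.679

-0.679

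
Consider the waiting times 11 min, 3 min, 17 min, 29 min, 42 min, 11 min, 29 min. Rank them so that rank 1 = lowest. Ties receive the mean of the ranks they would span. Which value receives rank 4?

Sorted (ascending): 3, 11, 11, 17, 29, 29, 42
The 2 values of 11 occupy positions 2–3 → average rank (2+3)/2 = 2.5.
The 2 values of 29 occupy positions 5–6 → average rank (5+6)/2 = 5.5.
Rank 4 → value 17.

17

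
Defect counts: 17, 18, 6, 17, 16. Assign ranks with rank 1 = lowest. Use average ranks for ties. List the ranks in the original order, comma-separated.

3.5, 5, 1, 3.5, 2

Sorted (ascending): 6, 16, 17, 17, 18
The 2 values of 17 occupy positions 3–4 → average rank (3+4)/2 = 3.5.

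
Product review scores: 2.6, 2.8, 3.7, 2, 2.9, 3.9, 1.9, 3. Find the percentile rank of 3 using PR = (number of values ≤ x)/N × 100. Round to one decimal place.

N = 8.
Strictly below 3: 5. Equal to 3: 1.
PR = 6/8 × 100 = 75.0

75.0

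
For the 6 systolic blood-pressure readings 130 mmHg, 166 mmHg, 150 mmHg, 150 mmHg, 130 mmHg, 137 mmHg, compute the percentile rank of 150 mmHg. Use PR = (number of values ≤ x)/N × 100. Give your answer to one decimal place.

83.3

N = 6.
Strictly below 150: 3. Equal to 150: 2.
PR = 5/6 × 100 = 83.3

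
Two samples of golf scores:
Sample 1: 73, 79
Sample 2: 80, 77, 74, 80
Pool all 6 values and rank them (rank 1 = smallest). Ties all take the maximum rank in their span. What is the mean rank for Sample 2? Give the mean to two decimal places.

Sorted (ascending): 73, 74, 77, 79, 80, 80
The 2 values of 80 occupy positions 5–6 → each gets rank 6.
Sample 2 values → pooled ranks: 80→6, 77→3, 74→2, 80→6
Mean rank = (6 + 3 + 2 + 6) / 4 = 4.25

4.25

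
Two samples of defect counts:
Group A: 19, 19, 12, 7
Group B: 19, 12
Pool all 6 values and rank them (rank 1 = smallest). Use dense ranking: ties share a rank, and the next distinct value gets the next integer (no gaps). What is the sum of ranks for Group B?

Sorted (ascending): 7, 12, 12, 19, 19, 19
The 2 values of 12 share dense rank 2.
The 3 values of 19 share dense rank 3.
Remaining distinct values take the next consecutive integers.
Group B values → pooled ranks: 19→3, 12→2
Rank sum = 3 + 2 = 5

5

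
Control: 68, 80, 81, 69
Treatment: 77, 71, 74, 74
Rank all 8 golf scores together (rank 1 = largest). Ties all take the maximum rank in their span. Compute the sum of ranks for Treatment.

19

Sorted (descending): 81, 80, 77, 74, 74, 71, 69, 68
The 2 values of 74 occupy positions 4–5 → each gets rank 5.
Treatment values → pooled ranks: 77→3, 71→6, 74→5, 74→5
Rank sum = 3 + 6 + 5 + 5 = 19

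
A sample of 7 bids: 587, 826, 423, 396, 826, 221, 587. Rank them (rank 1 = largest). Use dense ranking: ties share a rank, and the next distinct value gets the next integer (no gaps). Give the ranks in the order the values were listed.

2, 1, 3, 4, 1, 5, 2

Sorted (descending): 826, 826, 587, 587, 423, 396, 221
The 2 values of 826 share dense rank 1.
The 2 values of 587 share dense rank 2.
Remaining distinct values take the next consecutive integers.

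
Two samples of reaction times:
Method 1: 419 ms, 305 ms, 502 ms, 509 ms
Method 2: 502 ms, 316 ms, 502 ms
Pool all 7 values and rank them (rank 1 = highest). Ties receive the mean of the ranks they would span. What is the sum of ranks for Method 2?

Sorted (descending): 509, 502, 502, 502, 419, 316, 305
The 3 values of 502 occupy positions 2–4 → average rank 3.
Method 2 values → pooled ranks: 502→3, 316→6, 502→3
Rank sum = 3 + 6 + 3 = 12

12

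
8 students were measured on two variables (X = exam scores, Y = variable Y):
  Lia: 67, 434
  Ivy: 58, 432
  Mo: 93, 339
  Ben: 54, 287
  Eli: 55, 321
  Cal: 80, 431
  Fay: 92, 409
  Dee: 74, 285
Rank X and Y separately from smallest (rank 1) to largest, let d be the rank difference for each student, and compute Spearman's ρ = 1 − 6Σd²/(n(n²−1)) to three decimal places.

Ranks of variable 1: 4, 3, 8, 1, 2, 6, 7, 5
Ranks of variable 2: 8, 7, 4, 2, 3, 6, 5, 1
d = r₁ − r₂: -4, -4, 4, -1, -1, 0, 2, 4
d²: 16, 16, 16, 1, 1, 0, 4, 16; Σd² = 70
ρ = 1 − 6·70/(8·63) = 1 − 420/504 = 0.167

0.167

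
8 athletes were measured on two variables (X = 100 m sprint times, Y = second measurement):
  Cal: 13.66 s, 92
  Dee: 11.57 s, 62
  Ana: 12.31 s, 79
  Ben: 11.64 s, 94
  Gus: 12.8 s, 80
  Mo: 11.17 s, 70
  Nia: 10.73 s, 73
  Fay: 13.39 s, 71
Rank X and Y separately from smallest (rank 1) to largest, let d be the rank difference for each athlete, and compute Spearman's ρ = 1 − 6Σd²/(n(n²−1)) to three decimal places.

Ranks of variable 1: 8, 3, 5, 4, 6, 2, 1, 7
Ranks of variable 2: 7, 1, 5, 8, 6, 2, 4, 3
d = r₁ − r₂: 1, 2, 0, -4, 0, 0, -3, 4
d²: 1, 4, 0, 16, 0, 0, 9, 16; Σd² = 46
ρ = 1 − 6·46/(8·63) = 1 − 276/504 = 0.452

0.452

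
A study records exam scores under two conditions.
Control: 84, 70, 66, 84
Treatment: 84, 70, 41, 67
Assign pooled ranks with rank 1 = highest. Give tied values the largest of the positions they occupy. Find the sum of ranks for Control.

18

Sorted (descending): 84, 84, 84, 70, 70, 67, 66, 41
The 3 values of 84 occupy positions 1–3 → each gets rank 3.
The 2 values of 70 occupy positions 4–5 → each gets rank 5.
Control values → pooled ranks: 84→3, 70→5, 66→7, 84→3
Rank sum = 3 + 5 + 7 + 3 = 18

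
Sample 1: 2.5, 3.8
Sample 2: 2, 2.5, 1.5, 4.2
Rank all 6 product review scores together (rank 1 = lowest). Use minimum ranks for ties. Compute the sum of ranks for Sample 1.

8

Sorted (ascending): 1.5, 2, 2.5, 2.5, 3.8, 4.2
The 2 values of 2.5 occupy positions 3–4 → each gets rank 3.
Sample 1 values → pooled ranks: 2.5→3, 3.8→5
Rank sum = 3 + 5 = 8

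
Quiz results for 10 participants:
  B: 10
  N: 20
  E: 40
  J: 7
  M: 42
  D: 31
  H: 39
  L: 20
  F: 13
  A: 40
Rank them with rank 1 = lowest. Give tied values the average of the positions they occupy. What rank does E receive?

8.5

Sorted (ascending): 7, 10, 13, 20, 20, 31, 39, 40, 40, 42
The 2 values of 20 occupy positions 4–5 → average rank (4+5)/2 = 4.5.
The 2 values of 40 occupy positions 8–9 → average rank (8+9)/2 = 8.5.
E has value 40 → rank 8.5.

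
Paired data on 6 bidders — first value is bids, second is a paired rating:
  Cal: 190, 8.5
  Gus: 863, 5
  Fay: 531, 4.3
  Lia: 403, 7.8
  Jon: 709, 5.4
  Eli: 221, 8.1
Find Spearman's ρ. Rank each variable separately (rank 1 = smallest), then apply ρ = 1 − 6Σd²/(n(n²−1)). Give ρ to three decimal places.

-0.829

Ranks of variable 1: 1, 6, 4, 3, 5, 2
Ranks of variable 2: 6, 2, 1, 4, 3, 5
d = r₁ − r₂: -5, 4, 3, -1, 2, -3
d²: 25, 16, 9, 1, 4, 9; Σd² = 64
ρ = 1 − 6·64/(6·35) = 1 − 384/210 = -0.829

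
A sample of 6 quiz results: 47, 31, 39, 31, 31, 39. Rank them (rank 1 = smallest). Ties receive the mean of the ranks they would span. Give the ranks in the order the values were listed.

Sorted (ascending): 31, 31, 31, 39, 39, 47
The 3 values of 31 occupy positions 1–3 → average rank 2.
The 2 values of 39 occupy positions 4–5 → average rank (4+5)/2 = 4.5.

6, 2, 4.5, 2, 2, 4.5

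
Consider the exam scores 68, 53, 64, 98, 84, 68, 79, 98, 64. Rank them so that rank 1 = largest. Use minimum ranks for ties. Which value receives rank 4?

79

Sorted (descending): 98, 98, 84, 79, 68, 68, 64, 64, 53
The 2 values of 98 occupy positions 1–2 → each gets rank 1.
The 2 values of 68 occupy positions 5–6 → each gets rank 5.
The 2 values of 64 occupy positions 7–8 → each gets rank 7.
Rank 4 → value 79.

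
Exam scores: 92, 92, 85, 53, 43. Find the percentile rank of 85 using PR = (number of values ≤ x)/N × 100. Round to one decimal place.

N = 5.
Strictly below 85: 2. Equal to 85: 1.
PR = 3/5 × 100 = 60.0

60.0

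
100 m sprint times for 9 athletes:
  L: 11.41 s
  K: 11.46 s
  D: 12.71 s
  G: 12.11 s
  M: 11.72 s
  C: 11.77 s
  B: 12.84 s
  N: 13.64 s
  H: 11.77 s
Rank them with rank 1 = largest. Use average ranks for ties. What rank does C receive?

5.5

Sorted (descending): 13.64, 12.84, 12.71, 12.11, 11.77, 11.77, 11.72, 11.46, 11.41
The 2 values of 11.77 occupy positions 5–6 → average rank (5+6)/2 = 5.5.
C has value 11.77 s → rank 5.5.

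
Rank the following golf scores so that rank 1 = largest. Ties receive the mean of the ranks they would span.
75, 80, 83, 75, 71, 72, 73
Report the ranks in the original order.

Sorted (descending): 83, 80, 75, 75, 73, 72, 71
The 2 values of 75 occupy positions 3–4 → average rank (3+4)/2 = 3.5.

3.5, 2, 1, 3.5, 7, 6, 5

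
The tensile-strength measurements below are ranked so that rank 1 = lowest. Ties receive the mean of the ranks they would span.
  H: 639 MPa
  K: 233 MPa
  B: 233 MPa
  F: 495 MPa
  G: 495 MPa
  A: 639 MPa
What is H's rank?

Sorted (ascending): 233, 233, 495, 495, 639, 639
The 2 values of 233 occupy positions 1–2 → average rank (1+2)/2 = 1.5.
The 2 values of 495 occupy positions 3–4 → average rank (3+4)/2 = 3.5.
The 2 values of 639 occupy positions 5–6 → average rank (5+6)/2 = 5.5.
H has value 639 MPa → rank 5.5.

5.5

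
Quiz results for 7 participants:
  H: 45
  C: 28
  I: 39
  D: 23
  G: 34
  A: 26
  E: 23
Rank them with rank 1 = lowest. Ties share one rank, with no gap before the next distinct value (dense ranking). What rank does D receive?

1

Sorted (ascending): 23, 23, 26, 28, 34, 39, 45
The 2 values of 23 share dense rank 1.
Remaining distinct values take the next consecutive integers.
D has value 23 → rank 1.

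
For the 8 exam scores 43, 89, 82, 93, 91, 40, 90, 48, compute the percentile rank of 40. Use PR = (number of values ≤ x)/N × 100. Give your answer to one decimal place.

N = 8.
Strictly below 40: 0. Equal to 40: 1.
PR = 1/8 × 100 = 12.5

12.5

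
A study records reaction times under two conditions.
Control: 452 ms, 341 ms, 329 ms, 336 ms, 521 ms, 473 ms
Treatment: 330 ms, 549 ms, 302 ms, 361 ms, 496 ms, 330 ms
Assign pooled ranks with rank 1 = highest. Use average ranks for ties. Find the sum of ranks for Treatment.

41

Sorted (descending): 549, 521, 496, 473, 452, 361, 341, 336, 330, 330, 329, 302
The 2 values of 330 occupy positions 9–10 → average rank (9+10)/2 = 9.5.
Treatment values → pooled ranks: 330→9.5, 549→1, 302→12, 361→6, 496→3, 330→9.5
Rank sum = 9.5 + 1 + 12 + 6 + 3 + 9.5 = 41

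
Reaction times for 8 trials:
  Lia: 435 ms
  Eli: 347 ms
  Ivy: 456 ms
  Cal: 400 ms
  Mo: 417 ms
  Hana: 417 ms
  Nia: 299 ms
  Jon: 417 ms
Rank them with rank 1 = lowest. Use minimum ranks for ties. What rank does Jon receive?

4

Sorted (ascending): 299, 347, 400, 417, 417, 417, 435, 456
The 3 values of 417 occupy positions 4–6 → each gets rank 4.
Jon has value 417 ms → rank 4.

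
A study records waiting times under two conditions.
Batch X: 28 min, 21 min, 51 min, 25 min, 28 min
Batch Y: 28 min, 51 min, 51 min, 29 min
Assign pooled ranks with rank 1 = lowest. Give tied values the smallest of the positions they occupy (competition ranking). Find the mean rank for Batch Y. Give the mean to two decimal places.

Sorted (ascending): 21, 25, 28, 28, 28, 29, 51, 51, 51
The 3 values of 28 occupy positions 3–5 → each gets rank 3.
The 3 values of 51 occupy positions 7–9 → each gets rank 7.
Batch Y values → pooled ranks: 28→3, 51→7, 51→7, 29→6
Mean rank = (3 + 7 + 7 + 6) / 4 = 5.75

5.75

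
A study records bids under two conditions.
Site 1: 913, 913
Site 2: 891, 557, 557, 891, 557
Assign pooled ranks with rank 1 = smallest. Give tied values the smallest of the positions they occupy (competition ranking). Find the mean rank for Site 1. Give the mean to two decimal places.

Sorted (ascending): 557, 557, 557, 891, 891, 913, 913
The 3 values of 557 occupy positions 1–3 → each gets rank 1.
The 2 values of 891 occupy positions 4–5 → each gets rank 4.
The 2 values of 913 occupy positions 6–7 → each gets rank 6.
Site 1 values → pooled ranks: 913→6, 913→6
Mean rank = (6 + 6) / 2 = 6.00

6.00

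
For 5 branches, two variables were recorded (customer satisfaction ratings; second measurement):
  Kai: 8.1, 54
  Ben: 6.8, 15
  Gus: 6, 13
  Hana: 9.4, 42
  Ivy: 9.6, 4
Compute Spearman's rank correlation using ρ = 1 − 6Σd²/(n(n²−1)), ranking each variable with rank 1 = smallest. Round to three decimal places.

-0.100

Ranks of variable 1: 3, 2, 1, 4, 5
Ranks of variable 2: 5, 3, 2, 4, 1
d = r₁ − r₂: -2, -1, -1, 0, 4
d²: 4, 1, 1, 0, 16; Σd² = 22
ρ = 1 − 6·22/(5·24) = 1 − 132/120 = -0.100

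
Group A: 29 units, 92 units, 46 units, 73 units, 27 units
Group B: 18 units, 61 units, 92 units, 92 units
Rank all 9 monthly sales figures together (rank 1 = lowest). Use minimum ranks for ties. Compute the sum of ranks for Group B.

Sorted (ascending): 18, 27, 29, 46, 61, 73, 92, 92, 92
The 3 values of 92 occupy positions 7–9 → each gets rank 7.
Group B values → pooled ranks: 18→1, 61→5, 92→7, 92→7
Rank sum = 1 + 5 + 7 + 7 = 20

20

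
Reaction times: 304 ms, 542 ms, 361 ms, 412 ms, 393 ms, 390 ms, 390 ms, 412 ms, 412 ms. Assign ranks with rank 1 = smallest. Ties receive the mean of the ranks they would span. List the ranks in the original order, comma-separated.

1, 9, 2, 7, 5, 3.5, 3.5, 7, 7

Sorted (ascending): 304, 361, 390, 390, 393, 412, 412, 412, 542
The 2 values of 390 occupy positions 3–4 → average rank (3+4)/2 = 3.5.
The 3 values of 412 occupy positions 6–8 → average rank 7.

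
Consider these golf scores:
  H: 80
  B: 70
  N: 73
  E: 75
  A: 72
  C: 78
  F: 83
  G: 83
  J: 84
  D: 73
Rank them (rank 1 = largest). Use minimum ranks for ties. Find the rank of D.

Sorted (descending): 84, 83, 83, 80, 78, 75, 73, 73, 72, 70
The 2 values of 83 occupy positions 2–3 → each gets rank 2.
The 2 values of 73 occupy positions 7–8 → each gets rank 7.
D has value 73 → rank 7.

7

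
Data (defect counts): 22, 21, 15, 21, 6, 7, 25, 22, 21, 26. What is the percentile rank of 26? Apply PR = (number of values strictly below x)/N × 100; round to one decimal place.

N = 10.
Strictly below 26: 9. Equal to 26: 1.
PR = 9/10 × 100 = 90.0

90.0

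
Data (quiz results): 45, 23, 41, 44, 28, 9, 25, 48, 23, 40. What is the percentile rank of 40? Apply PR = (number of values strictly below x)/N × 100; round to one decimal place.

N = 10.
Strictly below 40: 5. Equal to 40: 1.
PR = 5/10 × 100 = 50.0

50.0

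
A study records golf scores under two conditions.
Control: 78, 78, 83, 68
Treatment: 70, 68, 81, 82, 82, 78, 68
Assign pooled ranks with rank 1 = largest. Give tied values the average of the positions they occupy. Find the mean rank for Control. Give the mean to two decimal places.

5.75

Sorted (descending): 83, 82, 82, 81, 78, 78, 78, 70, 68, 68, 68
The 2 values of 82 occupy positions 2–3 → average rank (2+3)/2 = 2.5.
The 3 values of 78 occupy positions 5–7 → average rank 6.
The 3 values of 68 occupy positions 9–11 → average rank 10.
Control values → pooled ranks: 78→6, 78→6, 83→1, 68→10
Mean rank = (6 + 6 + 1 + 10) / 4 = 5.75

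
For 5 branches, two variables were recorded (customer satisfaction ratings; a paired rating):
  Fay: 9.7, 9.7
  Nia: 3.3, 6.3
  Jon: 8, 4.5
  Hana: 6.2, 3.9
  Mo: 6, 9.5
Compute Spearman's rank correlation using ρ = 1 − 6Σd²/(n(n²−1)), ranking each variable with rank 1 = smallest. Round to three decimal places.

0.200

Ranks of variable 1: 5, 1, 4, 3, 2
Ranks of variable 2: 5, 3, 2, 1, 4
d = r₁ − r₂: 0, -2, 2, 2, -2
d²: 0, 4, 4, 4, 4; Σd² = 16
ρ = 1 − 6·16/(5·24) = 1 − 96/120 = 0.200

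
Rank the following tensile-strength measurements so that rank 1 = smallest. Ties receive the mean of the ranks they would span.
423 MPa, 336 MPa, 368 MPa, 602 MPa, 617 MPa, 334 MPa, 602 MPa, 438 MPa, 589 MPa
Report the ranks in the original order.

Sorted (ascending): 334, 336, 368, 423, 438, 589, 602, 602, 617
The 2 values of 602 occupy positions 7–8 → average rank (7+8)/2 = 7.5.

4, 2, 3, 7.5, 9, 1, 7.5, 5, 6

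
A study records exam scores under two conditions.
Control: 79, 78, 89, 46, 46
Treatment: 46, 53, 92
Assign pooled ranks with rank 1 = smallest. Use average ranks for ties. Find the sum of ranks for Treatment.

14

Sorted (ascending): 46, 46, 46, 53, 78, 79, 89, 92
The 3 values of 46 occupy positions 1–3 → average rank 2.
Treatment values → pooled ranks: 46→2, 53→4, 92→8
Rank sum = 2 + 4 + 8 = 14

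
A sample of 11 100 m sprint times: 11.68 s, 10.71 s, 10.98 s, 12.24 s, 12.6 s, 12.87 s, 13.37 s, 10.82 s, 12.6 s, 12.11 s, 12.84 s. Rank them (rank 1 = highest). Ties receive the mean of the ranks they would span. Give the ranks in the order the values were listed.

8, 11, 9, 6, 4.5, 2, 1, 10, 4.5, 7, 3

Sorted (descending): 13.37, 12.87, 12.84, 12.6, 12.6, 12.24, 12.11, 11.68, 10.98, 10.82, 10.71
The 2 values of 12.6 occupy positions 4–5 → average rank (4+5)/2 = 4.5.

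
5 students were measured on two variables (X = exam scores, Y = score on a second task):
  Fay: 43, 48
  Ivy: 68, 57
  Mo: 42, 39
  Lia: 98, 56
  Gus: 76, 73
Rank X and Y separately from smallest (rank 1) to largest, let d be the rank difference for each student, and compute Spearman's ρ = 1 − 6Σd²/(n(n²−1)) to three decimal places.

0.700

Ranks of variable 1: 2, 3, 1, 5, 4
Ranks of variable 2: 2, 4, 1, 3, 5
d = r₁ − r₂: 0, -1, 0, 2, -1
d²: 0, 1, 0, 4, 1; Σd² = 6
ρ = 1 − 6·6/(5·24) = 1 − 36/120 = 0.700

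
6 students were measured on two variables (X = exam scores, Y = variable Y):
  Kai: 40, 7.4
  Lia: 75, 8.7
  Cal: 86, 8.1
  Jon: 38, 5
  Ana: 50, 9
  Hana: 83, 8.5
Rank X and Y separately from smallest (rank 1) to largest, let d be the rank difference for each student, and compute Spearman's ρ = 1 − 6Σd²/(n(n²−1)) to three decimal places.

0.429

Ranks of variable 1: 2, 4, 6, 1, 3, 5
Ranks of variable 2: 2, 5, 3, 1, 6, 4
d = r₁ − r₂: 0, -1, 3, 0, -3, 1
d²: 0, 1, 9, 0, 9, 1; Σd² = 20
ρ = 1 − 6·20/(6·35) = 1 − 120/210 = 0.429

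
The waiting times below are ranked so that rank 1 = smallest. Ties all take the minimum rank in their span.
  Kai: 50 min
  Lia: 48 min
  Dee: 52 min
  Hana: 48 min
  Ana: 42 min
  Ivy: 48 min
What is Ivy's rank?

Sorted (ascending): 42, 48, 48, 48, 50, 52
The 3 values of 48 occupy positions 2–4 → each gets rank 2.
Ivy has value 48 min → rank 2.

2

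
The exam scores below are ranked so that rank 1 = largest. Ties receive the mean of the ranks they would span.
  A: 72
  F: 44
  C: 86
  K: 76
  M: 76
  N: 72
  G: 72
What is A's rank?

Sorted (descending): 86, 76, 76, 72, 72, 72, 44
The 2 values of 76 occupy positions 2–3 → average rank (2+3)/2 = 2.5.
The 3 values of 72 occupy positions 4–6 → average rank 5.
A has value 72 → rank 5.

5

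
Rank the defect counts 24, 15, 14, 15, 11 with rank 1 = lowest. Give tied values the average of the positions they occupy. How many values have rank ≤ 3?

2

Sorted (ascending): 11, 14, 15, 15, 24
The 2 values of 15 occupy positions 3–4 → average rank (3+4)/2 = 3.5.
Ranks ≤ 3: {1, 2} → 2 values.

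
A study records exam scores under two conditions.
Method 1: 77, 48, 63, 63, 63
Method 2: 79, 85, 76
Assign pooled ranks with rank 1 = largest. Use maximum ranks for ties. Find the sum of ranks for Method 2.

7

Sorted (descending): 85, 79, 77, 76, 63, 63, 63, 48
The 3 values of 63 occupy positions 5–7 → each gets rank 7.
Method 2 values → pooled ranks: 79→2, 85→1, 76→4
Rank sum = 2 + 1 + 4 = 7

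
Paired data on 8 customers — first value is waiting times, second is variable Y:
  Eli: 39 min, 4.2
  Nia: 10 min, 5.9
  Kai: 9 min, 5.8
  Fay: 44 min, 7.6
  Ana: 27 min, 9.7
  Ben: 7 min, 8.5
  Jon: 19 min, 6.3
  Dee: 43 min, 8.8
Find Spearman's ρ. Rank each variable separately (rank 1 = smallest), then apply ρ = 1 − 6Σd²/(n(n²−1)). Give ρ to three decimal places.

Ranks of variable 1: 6, 3, 2, 8, 5, 1, 4, 7
Ranks of variable 2: 1, 3, 2, 5, 8, 6, 4, 7
d = r₁ − r₂: 5, 0, 0, 3, -3, -5, 0, 0
d²: 25, 0, 0, 9, 9, 25, 0, 0; Σd² = 68
ρ = 1 − 6·68/(8·63) = 1 − 408/504 = 0.190

0.190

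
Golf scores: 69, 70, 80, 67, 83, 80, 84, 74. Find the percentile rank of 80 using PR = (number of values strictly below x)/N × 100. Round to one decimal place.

50.0

N = 8.
Strictly below 80: 4. Equal to 80: 2.
PR = 4/8 × 100 = 50.0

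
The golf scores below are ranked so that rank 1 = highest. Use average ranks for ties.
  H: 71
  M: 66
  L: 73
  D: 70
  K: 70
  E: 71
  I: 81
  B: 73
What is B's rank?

Sorted (descending): 81, 73, 73, 71, 71, 70, 70, 66
The 2 values of 73 occupy positions 2–3 → average rank (2+3)/2 = 2.5.
The 2 values of 71 occupy positions 4–5 → average rank (4+5)/2 = 4.5.
The 2 values of 70 occupy positions 6–7 → average rank (6+7)/2 = 6.5.
B has value 73 → rank 2.5.

2.5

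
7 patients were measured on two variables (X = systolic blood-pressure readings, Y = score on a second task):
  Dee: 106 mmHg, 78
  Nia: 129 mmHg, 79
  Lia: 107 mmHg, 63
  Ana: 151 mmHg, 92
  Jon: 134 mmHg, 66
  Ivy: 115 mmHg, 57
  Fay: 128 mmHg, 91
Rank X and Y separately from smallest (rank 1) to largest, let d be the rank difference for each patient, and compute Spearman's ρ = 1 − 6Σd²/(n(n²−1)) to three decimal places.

Ranks of variable 1: 1, 5, 2, 7, 6, 3, 4
Ranks of variable 2: 4, 5, 2, 7, 3, 1, 6
d = r₁ − r₂: -3, 0, 0, 0, 3, 2, -2
d²: 9, 0, 0, 0, 9, 4, 4; Σd² = 26
ρ = 1 − 6·26/(7·48) = 1 − 156/336 = 0.536

0.536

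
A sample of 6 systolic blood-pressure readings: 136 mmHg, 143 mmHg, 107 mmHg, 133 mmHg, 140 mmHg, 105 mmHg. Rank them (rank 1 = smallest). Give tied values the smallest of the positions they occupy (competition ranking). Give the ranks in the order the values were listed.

Sorted (ascending): 105, 107, 133, 136, 140, 143
No ties — each value takes its position as its rank.

4, 6, 2, 3, 5, 1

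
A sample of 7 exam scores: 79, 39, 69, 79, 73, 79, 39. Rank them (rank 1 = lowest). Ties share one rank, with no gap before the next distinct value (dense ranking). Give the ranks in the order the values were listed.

Sorted (ascending): 39, 39, 69, 73, 79, 79, 79
The 2 values of 39 share dense rank 1.
The 3 values of 79 share dense rank 4.
Remaining distinct values take the next consecutive integers.

4, 1, 2, 4, 3, 4, 1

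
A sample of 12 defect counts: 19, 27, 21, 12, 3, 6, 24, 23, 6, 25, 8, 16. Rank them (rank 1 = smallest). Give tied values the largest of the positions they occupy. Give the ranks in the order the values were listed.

7, 12, 8, 5, 1, 3, 10, 9, 3, 11, 4, 6

Sorted (ascending): 3, 6, 6, 8, 12, 16, 19, 21, 23, 24, 25, 27
The 2 values of 6 occupy positions 2–3 → each gets rank 3.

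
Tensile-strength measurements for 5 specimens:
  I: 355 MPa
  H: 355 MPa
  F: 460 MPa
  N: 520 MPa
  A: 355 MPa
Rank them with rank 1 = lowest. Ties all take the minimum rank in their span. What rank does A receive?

Sorted (ascending): 355, 355, 355, 460, 520
The 3 values of 355 occupy positions 1–3 → each gets rank 1.
A has value 355 MPa → rank 1.

1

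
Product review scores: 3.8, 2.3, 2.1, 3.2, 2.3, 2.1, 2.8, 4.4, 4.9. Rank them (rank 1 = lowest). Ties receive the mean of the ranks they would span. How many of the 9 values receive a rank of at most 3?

2

Sorted (ascending): 2.1, 2.1, 2.3, 2.3, 2.8, 3.2, 3.8, 4.4, 4.9
The 2 values of 2.1 occupy positions 1–2 → average rank (1+2)/2 = 1.5.
The 2 values of 2.3 occupy positions 3–4 → average rank (3+4)/2 = 3.5.
Ranks ≤ 3: {1.5, 1.5} → 2 values.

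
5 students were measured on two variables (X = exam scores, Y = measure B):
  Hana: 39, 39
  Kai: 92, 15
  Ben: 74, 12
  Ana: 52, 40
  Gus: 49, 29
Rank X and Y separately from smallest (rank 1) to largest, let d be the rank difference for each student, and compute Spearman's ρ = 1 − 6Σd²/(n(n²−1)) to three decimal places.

-0.600

Ranks of variable 1: 1, 5, 4, 3, 2
Ranks of variable 2: 4, 2, 1, 5, 3
d = r₁ − r₂: -3, 3, 3, -2, -1
d²: 9, 9, 9, 4, 1; Σd² = 32
ρ = 1 − 6·32/(5·24) = 1 − 192/120 = -0.600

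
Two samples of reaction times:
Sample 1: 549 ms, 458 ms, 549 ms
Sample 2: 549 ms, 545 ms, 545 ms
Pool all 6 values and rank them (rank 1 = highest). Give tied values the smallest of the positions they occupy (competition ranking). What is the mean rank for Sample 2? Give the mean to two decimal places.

3.00

Sorted (descending): 549, 549, 549, 545, 545, 458
The 3 values of 549 occupy positions 1–3 → each gets rank 1.
The 2 values of 545 occupy positions 4–5 → each gets rank 4.
Sample 2 values → pooled ranks: 549→1, 545→4, 545→4
Mean rank = (1 + 4 + 4) / 3 = 3.00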